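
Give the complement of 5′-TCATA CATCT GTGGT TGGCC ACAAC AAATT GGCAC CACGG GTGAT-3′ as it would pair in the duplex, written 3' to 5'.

3'-AGTATGTAGACACCAACCGGTGTTGTTTAACCGTGGTGCCCACTA-5'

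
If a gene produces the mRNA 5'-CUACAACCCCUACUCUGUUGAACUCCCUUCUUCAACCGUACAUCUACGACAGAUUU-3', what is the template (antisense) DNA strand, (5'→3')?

Replace U with T to get the coding DNA strand: CTACAACCCCTACTCTGTTGAACTCCCTTCTTCAACCGTACATCTACGACAGATTT. The template strand is its reverse complement (complement GATGTTGGGGATGAGACAACTTGAGGGAAGAAGTTGGCATGTAGATGCTGTCTAAA, then reverse).

5'-AAATCTGTCGTAGATGTACGGTTGAAGAAGGGAGTTCAACAGAGTAGGGGTTGTAG-3'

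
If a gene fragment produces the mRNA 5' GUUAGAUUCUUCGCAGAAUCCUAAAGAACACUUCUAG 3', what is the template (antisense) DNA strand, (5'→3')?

5'-CTAGAAGTGTTCTTTAGGATTCTGCGAAGAATCTAAC-3'

Replace U with T to get the coding DNA strand: GTTAGATTCTTCGCAGAATCCTAAAGAACACTTCTAG. The template strand is its reverse complement (complement CAATCTAAGAAGCGTCTTAGGATTTCTTGTGAAGATC, then reverse).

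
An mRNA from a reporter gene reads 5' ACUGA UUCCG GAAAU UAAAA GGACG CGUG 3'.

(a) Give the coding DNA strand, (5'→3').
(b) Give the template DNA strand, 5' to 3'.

(a) 5'-ACTGATTCCGGAAATTAAAAGGACGCGTG-3'
(b) 5'-CACGCGTCCTTTTAATTTCCGGAATCAGT-3'

(a) The coding strand matches the mRNA with U→T.
(b) The template strand is the reverse complement of the coding strand.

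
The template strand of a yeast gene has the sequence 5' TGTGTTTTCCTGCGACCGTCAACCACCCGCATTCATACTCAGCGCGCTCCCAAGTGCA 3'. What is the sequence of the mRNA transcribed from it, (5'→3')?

5'-UGCACUUGGGAGCGCGCUGAGUAUGAAUGCGGGUGGUUGACGGUCGCAGGAAAACACA-3'

The mRNA has the sequence of the coding strand (reverse complement of the template) with T→U. Reverse complement of TGTGTTTTCCTGCGACCGTCAACCACCCGCATTCATACTCAGCGCGCTCCCAAGTGCA is TGCACTTGGGAGCGCGCTGAGTATGAATGCGGGTGGTTGACGGTCGCAGGAAAACACA; then T→U.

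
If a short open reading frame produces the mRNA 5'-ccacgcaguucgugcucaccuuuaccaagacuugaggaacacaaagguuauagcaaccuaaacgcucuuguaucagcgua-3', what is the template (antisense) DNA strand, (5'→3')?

5'-TACGCTGATACAAGAGCGTTTAGGTTGCTATAACCTTTGTGTTCCTCAAGTCTTGGTAAAGGTGAGCACGAACTGCGTGG-3'

Replace U with T to get the coding DNA strand: CCACGCAGTTCGTGCTCACCTTTACCAAGACTTGAGGAACACAAAGGTTATAGCAACCTAAACGCTCTTGTATCAGCGTA. The template strand is its reverse complement (complement GGTGCGTCAAGCACGAGTGGAAATGGTTCTGAACTCCTTGTGTTTCCAATATCGTTGGATTTGCGAGAACATAGTCGCAT, then reverse).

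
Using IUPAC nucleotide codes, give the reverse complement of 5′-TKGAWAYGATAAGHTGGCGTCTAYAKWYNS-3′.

Standard pairs A↔T, G↔C; ambiguity codes pair Y↔R, K↔M, W↔W, S↔S, H↔D, N↔N. Complement (AMCTWTRCTATTCDACCGCAGATRTMWRNS), then reverse for 5'→3'.

5'-SNRWMTRTAGACGCCADCTTATCRTWTCMA-3'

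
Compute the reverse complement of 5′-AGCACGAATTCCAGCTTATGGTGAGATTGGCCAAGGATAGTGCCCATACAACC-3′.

5′-GGTTGTATGGGCACTATCCTTGGCCAATCTCACCATAAGCTGGAATTCGTGCT-3′

Reading the sequence 3'→5' and pairing each base (A↔T, G↔C) gives the reverse complement directly.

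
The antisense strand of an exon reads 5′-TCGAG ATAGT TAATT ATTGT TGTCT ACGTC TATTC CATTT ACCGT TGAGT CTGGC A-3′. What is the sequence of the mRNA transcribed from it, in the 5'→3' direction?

5'-UGCCAGACUCAACGGUAAAUGGAAUAGACGUAGACAACAAUAAUUAACUAUCUCGA-3'

RNA polymerase reads the template 3'→5' and synthesizes mRNA 5'→3' by base-pairing (A→U, T→A, G↔C). The complement of the template is AGCTCTATCAATTAATAACAACAGATGCAGATAAGGTAAATGGCAACTCAGACCGT; antiparallel, so 5'→3' the coding strand is TGCCAGACTCAACGGTAAATGGAATAGACGTAGACAACAATAATTAACTATCTCGA. Replace T with U for the mRNA.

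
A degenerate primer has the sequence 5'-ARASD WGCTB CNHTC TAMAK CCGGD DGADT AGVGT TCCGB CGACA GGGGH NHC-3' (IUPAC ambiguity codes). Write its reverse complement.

Standard pairs A↔T, G↔C; ambiguity codes pair R↔Y, M↔K, W↔W, S↔S, B↔V, D↔H, N↔N. Complement (TYTSHWCGAVGNDAGATKTMGGCCHHCTHATCBCAAGGCVGCTGTCCCCDNDG), then reverse for 5'→3'.

5'-GDNDCCCCTGTCGVCGGAACBCTAHTCHHCCGGMTKTAGADNGVAGCWHSTYT-3'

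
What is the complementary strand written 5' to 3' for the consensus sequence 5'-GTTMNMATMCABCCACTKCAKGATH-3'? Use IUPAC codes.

Standard pairs A↔T, G↔C; ambiguity codes pair M↔K, B↔V, H↔D, N↔N. Complement (CAAKNKTAKGTVGGTGAMGTMCTAD), then reverse for 5'→3'.

5'-DATCMTGMAGTGGVTGKATKNKAAC-3'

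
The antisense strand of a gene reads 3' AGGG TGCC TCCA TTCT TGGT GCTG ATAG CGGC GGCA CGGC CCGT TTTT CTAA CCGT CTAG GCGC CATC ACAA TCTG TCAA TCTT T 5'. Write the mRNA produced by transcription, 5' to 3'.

5′-UCCCACGGAGGUAAGAACCACGACUAUCGCCGCCGUGCCGGGCAAAAAGAUUGGCAGAUCCGCGGUAGUGUUAGACAGUUAGAAA-3′

Reading the template 3'→5' as shown, RNA polymerase pairs each base (A→U, T→A, G↔C) to build mRNA 5'→3' directly.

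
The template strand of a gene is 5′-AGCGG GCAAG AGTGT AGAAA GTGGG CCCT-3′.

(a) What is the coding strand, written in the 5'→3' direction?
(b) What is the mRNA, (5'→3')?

(a) 5′-AGGGCCCACTTTCTACACTCTTGCCCGCT-3′
(b) 5'-AGGGCCCACUUUCUACACUCUUGCCCGCU-3'

(a) The coding strand is the reverse complement of the template: complement TCGCCCGTTCTCACATCTTTCACCCGGGA, then reverse.
(b) mRNA has the coding-strand sequence with T→U.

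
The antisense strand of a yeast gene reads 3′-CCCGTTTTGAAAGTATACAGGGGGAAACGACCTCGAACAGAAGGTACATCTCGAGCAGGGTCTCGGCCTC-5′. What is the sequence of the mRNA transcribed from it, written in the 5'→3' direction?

Reading the template 3'→5' as shown, RNA polymerase pairs each base (A→U, T→A, G↔C) to build mRNA 5'→3' directly.

5'-GGGCAAAACUUUCAUAUGUCCCCCUUUGCUGGAGCUUGUCUUCCAUGUAGAGCUCGUCCCAGAGCCGGAG-3'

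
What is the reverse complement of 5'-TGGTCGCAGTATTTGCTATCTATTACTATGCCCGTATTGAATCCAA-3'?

Reading the sequence 3'→5' and pairing each base (A↔T, G↔C) gives the reverse complement directly.

5'-TTGGATTCAATACGGGCATAGTAATAGATAGCAAATACTGCGACCA-3'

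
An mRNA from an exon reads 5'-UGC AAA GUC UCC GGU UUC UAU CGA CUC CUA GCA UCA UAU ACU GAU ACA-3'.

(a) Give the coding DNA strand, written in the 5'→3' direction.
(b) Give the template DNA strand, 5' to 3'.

(a) 5'-TGCAAAGTCTCCGGTTTCTATCGACTCCTAGCATCATATACTGATACA-3'
(b) 5'-TGTATCAGTATATGATGCTAGGAGTCGATAGAAACCGGAGACTTTGCA-3'

(a) The coding strand matches the mRNA with U→T.
(b) The template strand is the reverse complement of the coding strand.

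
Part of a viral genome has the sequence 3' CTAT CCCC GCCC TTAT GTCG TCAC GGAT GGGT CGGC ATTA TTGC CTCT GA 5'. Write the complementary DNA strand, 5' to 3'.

The strand is given 3'→5', so its complement runs 5'→3' in the same left-to-right order: pair each base A↔T, G↔C.

5'-GATAGGGGCGGGAATACAGCAGTGCCTACCCAGCCGTAATAACGGAGACT-3'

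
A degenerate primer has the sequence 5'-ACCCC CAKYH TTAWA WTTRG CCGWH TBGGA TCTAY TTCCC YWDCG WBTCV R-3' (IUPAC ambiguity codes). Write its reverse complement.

5'-YBGAVWCGHWRGGGAARTAGATCCVADWCGGCYAAWTWTAADRMTGGGGGT-3'

Standard pairs A↔T, G↔C; ambiguity codes pair R↔Y, K↔M, W↔W, B↔V, D↔H. Complement (TGGGGGTMRDAATWTWAAYCGGCWDAVCCTAGATRAAGGGRWHGCWVAGBY), then reverse for 5'→3'.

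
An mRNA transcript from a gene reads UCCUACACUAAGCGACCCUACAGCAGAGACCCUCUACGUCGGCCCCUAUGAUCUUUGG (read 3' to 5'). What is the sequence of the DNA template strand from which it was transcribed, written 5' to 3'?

5′-AGGATGTGATTCGCTGGGATGTCGTCTCTGGGAGATGCAGCCGGGGATACTAGAAACC-3′

Written 5'→3' the mRNA is GGUUUCUAGUAUCCCCGGCUGCAUCUCCCAGAGACGACAUCCCAGCGAAUCACAUCCU, so the coding DNA strand is GGTTTCTAGTATCCCCGGCTGCATCTCCCAGAGACGACATCCCAGCGAATCACATCCT. The template is its reverse complement.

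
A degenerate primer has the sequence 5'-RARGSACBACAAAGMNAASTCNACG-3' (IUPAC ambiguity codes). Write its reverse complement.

Standard pairs A↔T, G↔C; ambiguity codes pair R↔Y, M↔K, S↔S, B↔V, N↔N. Complement (YTYCSTGVTGTTTCKNTTSAGNTGC), then reverse for 5'→3'.

5'-CGTNGASTTNKCTTTGTVGTSCYTY-3'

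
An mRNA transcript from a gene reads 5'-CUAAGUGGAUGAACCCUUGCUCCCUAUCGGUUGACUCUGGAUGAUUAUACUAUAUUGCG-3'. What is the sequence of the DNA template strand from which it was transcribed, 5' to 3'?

Replace U with T to get the coding DNA strand: CTAAGTGGATGAACCCTTGCTCCCTATCGGTTGACTCTGGATGATTATACTATATTGCG. The template strand is its reverse complement (complement GATTCACCTACTTGGGAACGAGGGATAGCCAACTGAGACCTACTAATATGATATAACGC, then reverse).

5'-CGCAATATAGTATAATCATCCAGAGTCAACCGATAGGGAGCAAGGGTTCATCCACTTAG-3'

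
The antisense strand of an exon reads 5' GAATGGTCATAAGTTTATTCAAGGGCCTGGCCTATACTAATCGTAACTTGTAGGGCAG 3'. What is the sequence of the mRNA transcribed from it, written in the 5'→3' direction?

5'-CUGCCCUACAAGUUACGAUUAGUAUAGGCCAGGCCCUUGAAUAAACUUAUGACCAUUC-3'

RNA polymerase reads the template 3'→5' and synthesizes mRNA 5'→3' by base-pairing (A→U, T→A, G↔C). The complement of the template is CTTACCAGTATTCAAATAAGTTCCCGGACCGGATATGATTAGCATTGAACATCCCGTC; antiparallel, so 5'→3' the coding strand is CTGCCCTACAAGTTACGATTAGTATAGGCCAGGCCCTTGAATAAACTTATGACCATTC. Replace T with U for the mRNA.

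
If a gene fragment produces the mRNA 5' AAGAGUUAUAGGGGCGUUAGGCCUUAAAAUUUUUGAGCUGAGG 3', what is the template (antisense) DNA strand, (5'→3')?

5'-CCTCAGCTCAAAAATTTTAAGGCCTAACGCCCCTATAACTCTT-3'

Replace U with T to get the coding DNA strand: AAGAGTTATAGGGGCGTTAGGCCTTAAAATTTTTGAGCTGAGG. The template strand is its reverse complement (complement TTCTCAATATCCCCGCAATCCGGAATTTTAAAAACTCGACTCC, then reverse).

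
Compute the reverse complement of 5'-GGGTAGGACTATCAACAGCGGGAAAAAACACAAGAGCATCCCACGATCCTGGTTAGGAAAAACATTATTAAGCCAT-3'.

Complement each base (A↔T, G↔C): CCCATCCTGATAGTTGTCGCCCTTTTTTGTGTTCTCGTAGGGTGCTAGGACCAATCCTTTTTGTAATAATTCGGTA. Then reverse.

5′-ATGGCTTAATAATGTTTTTCCTAACCAGGATCGTGGGATGCTCTTGTGTTTTTTCCCGCTGTTGATAGTCCTACCC-3′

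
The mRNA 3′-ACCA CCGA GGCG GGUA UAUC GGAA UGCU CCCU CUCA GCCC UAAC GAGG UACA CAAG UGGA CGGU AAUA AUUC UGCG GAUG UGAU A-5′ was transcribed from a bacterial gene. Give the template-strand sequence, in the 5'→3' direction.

Written 5'→3' the mRNA is AUAGUGUAGGCGUCUUAAUAAUGGCAGGUGAACACAUGGAGCAAUCCCGACUCUCCCUCGUAAGGCUAUAUGGGCGGAGCCACCA, so the coding DNA strand is ATAGTGTAGGCGTCTTAATAATGGCAGGTGAACACATGGAGCAATCCCGACTCTCCCTCGTAAGGCTATATGGGCGGAGCCACCA. The template is its reverse complement.

5'-TGGTGGCTCCGCCCATATAGCCTTACGAGGGAGAGTCGGGATTGCTCCATGTGTTCACCTGCCATTATTAAGACGCCTACACTAT-3'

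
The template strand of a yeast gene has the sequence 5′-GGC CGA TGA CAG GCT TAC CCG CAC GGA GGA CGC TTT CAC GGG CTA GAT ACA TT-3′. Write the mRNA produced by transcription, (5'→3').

RNA polymerase reads the template 3'→5' and synthesizes mRNA 5'→3' by base-pairing (A→U, T→A, G↔C). The complement of the template is CCGGCTACTGTCCGAATGGGCGTGCCTCCTGCGAAAGTGCCCGATCTATGTAA; antiparallel, so 5'→3' the coding strand is AATGTATCTAGCCCGTGAAAGCGTCCTCCGTGCGGGTAAGCCTGTCATCGGCC. Replace T with U for the mRNA.

5'-AAUGUAUCUAGCCCGUGAAAGCGUCCUCCGUGCGGGUAAGCCUGUCAUCGGCC-3'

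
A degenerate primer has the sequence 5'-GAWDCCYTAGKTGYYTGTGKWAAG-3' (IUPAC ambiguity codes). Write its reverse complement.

5'-CTTWMCACARRCAMCTARGGHWTC-3'

Standard pairs A↔T, G↔C; ambiguity codes pair Y↔R, K↔M, W↔W, D↔H. Complement (CTWHGGRATCMACRRACACMWTTC), then reverse for 5'→3'.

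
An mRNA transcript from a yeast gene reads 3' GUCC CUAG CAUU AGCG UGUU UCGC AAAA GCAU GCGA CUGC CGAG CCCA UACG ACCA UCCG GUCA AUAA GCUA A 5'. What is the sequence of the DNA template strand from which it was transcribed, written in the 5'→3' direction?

Written 5'→3' the mRNA is AAUCGAAUAACUGGCCUACCAGCAUACCCGAGCCGUCAGCGUACGAAAACGCUUUGUGCGAUUACGAUCCCUG, so the coding DNA strand is AATCGAATAACTGGCCTACCAGCATACCCGAGCCGTCAGCGTACGAAAACGCTTTGTGCGATTACGATCCCTG. The template is its reverse complement.

5'-CAGGGATCGTAATCGCACAAAGCGTTTTCGTACGCTGACGGCTCGGGTATGCTGGTAGGCCAGTTATTCGATT-3'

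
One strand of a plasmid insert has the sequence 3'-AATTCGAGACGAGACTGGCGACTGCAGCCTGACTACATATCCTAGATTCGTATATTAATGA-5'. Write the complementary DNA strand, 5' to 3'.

The strand is given 3'→5', so its complement runs 5'→3' in the same left-to-right order: pair each base A↔T, G↔C.

5'-TTAAGCTCTGCTCTGACCGCTGACGTCGGACTGATGTATAGGATCTAAGCATATAATTACT-3'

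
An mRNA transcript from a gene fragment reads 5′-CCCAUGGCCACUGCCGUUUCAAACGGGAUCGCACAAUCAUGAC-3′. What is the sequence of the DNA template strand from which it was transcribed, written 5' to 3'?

5′-GTCATGATTGTGCGATCCCGTTTGAAACGGCAGTGGCCATGGG-3′

Replace U with T to get the coding DNA strand: CCCATGGCCACTGCCGTTTCAAACGGGATCGCACAATCATGAC. The template strand is its reverse complement (complement GGGTACCGGTGACGGCAAAGTTTGCCCTAGCGTGTTAGTACTG, then reverse).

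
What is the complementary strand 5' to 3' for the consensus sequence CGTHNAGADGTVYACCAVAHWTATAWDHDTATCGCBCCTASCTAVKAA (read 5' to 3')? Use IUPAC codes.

5'-TTMBTAGSTAGGVGCGATAHDHWTATAWDTBTGGTRBACHTCTNDACG-3'

Standard pairs A↔T, G↔C; ambiguity codes pair Y↔R, K↔M, W↔W, S↔S, B↔V, D↔H, N↔N. Complement (GCADNTCTHCABRTGGTBTDWATATWHDHATAGCGVGGATSGATBMTT), then reverse for 5'→3'.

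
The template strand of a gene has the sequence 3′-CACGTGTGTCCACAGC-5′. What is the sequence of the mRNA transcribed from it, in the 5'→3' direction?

Reading the template 3'→5' as shown, RNA polymerase pairs each base (A→U, T→A, G↔C) to build mRNA 5'→3' directly.

5'-GUGCACACAGGUGUCG-3'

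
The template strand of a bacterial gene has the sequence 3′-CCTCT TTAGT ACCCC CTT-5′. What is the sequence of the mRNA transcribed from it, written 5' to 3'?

Reading the template 3'→5' as shown, RNA polymerase pairs each base (A→U, T→A, G↔C) to build mRNA 5'→3' directly.

5′-GGAGAAAUCAUGGGGGAA-3′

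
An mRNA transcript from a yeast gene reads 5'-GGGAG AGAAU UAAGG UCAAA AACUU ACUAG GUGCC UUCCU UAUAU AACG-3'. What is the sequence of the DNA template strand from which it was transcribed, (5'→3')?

Replace U with T to get the coding DNA strand: GGGAGAGAATTAAGGTCAAAAACTTACTAGGTGCCTTCCTTATATAACG. The template strand is its reverse complement (complement CCCTCTCTTAATTCCAGTTTTTGAATGATCCACGGAAGGAATATATTGC, then reverse).

5'-CGTTATATAAGGAAGGCACCTAGTAAGTTTTTGACCTTAATTCTCTCCC-3'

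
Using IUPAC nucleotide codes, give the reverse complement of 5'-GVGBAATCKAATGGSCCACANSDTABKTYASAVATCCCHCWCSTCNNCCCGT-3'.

Standard pairs A↔T, G↔C; ambiguity codes pair Y↔R, K↔M, W↔W, S↔S, B↔V, D↔H, N↔N. Complement (CBCVTTAGMTTACCSGGTGTNSHATVMARTSTBTAGGGDGWGSAGNNGGGCA), then reverse for 5'→3'.

5'-ACGGGNNGASGWGDGGGATBTSTRAMVTAHSNTGTGGSCCATTMGATTVCBC-3'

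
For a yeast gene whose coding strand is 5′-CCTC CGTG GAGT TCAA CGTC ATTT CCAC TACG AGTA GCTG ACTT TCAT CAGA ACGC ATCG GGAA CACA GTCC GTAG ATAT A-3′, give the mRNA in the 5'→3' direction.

The mRNA is synthesized from the template strand, so it matches the coding strand with T replaced by U.

5'-CCUCCGUGGAGUUCAACGUCAUUUCCACUACGAGUAGCUGACUUUCAUCAGAACGCAUCGGGAACACAGUCCGUAGAUAUA-3'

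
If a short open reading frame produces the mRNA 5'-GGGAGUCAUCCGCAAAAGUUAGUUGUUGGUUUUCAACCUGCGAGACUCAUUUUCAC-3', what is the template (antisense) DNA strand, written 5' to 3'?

5'-GTGAAAATGAGTCTCGCAGGTTGAAAACCAACAACTAACTTTTGCGGATGACTCCC-3'

Replace U with T to get the coding DNA strand: GGGAGTCATCCGCAAAAGTTAGTTGTTGGTTTTCAACCTGCGAGACTCATTTTCAC. The template strand is its reverse complement (complement CCCTCAGTAGGCGTTTTCAATCAACAACCAAAAGTTGGACGCTCTGAGTAAAAGTG, then reverse).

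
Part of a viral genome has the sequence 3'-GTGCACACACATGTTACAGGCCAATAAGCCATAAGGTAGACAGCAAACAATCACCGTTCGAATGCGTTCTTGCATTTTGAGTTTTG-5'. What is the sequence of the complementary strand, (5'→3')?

5′-CACGTGTGTGTACAATGTCCGGTTATTCGGTATTCCATCTGTCGTTTGTTAGTGGCAAGCTTACGCAAGAACGTAAAACTCAAAAC-3′

The strand is given 3'→5', so its complement runs 5'→3' in the same left-to-right order: pair each base A↔T, G↔C.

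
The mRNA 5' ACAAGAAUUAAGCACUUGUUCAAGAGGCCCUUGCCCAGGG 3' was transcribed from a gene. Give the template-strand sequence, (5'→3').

5'-CCCTGGGCAAGGGCCTCTTGAACAAGTGCTTAATTCTTGT-3'

Replace U with T to get the coding DNA strand: ACAAGAATTAAGCACTTGTTCAAGAGGCCCTTGCCCAGGG. The template strand is its reverse complement (complement TGTTCTTAATTCGTGAACAAGTTCTCCGGGAACGGGTCCC, then reverse).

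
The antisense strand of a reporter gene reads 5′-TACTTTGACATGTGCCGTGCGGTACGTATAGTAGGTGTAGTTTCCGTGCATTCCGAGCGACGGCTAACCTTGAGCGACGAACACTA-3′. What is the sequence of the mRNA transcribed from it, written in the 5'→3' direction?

5′-UAGUGUUCGUCGCUCAAGGUUAGCCGUCGCUCGGAAUGCACGGAAACUACACCUACUAUACGUACCGCACGGCACAUGUCAAAGUA-3′

RNA polymerase reads the template 3'→5' and synthesizes mRNA 5'→3' by base-pairing (A→U, T→A, G↔C). The complement of the template is ATGAAACTGTACACGGCACGCCATGCATATCATCCACATCAAAGGCACGTAAGGCTCGCTGCCGATTGGAACTCGCTGCTTGTGAT; antiparallel, so 5'→3' the coding strand is TAGTGTTCGTCGCTCAAGGTTAGCCGTCGCTCGGAATGCACGGAAACTACACCTACTATACGTACCGCACGGCACATGTCAAAGTA. Replace T with U for the mRNA.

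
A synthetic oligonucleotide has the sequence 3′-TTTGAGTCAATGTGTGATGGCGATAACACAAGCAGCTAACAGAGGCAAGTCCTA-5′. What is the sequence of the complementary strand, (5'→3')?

5'-AAACTCAGTTACACACTACCGCTATTGTGTTCGTCGATTGTCTCCGTTCAGGAT-3'

The strand is given 3'→5', so its complement runs 5'→3' in the same left-to-right order: pair each base A↔T, G↔C.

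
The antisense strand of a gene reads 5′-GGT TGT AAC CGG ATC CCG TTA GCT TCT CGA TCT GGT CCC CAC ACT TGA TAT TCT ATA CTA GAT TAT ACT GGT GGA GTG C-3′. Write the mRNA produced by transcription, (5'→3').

5'-GCACUCCACCAGUAUAAUCUAGUAUAGAAUAUCAAGUGUGGGGACCAGAUCGAGAAGCUAACGGGAUCCGGUUACAACC-3'

The mRNA has the sequence of the coding strand (reverse complement of the template) with T→U. Reverse complement of GGTTGTAACCGGATCCCGTTAGCTTCTCGATCTGGTCCCCACACTTGATATTCTATACTAGATTATACTGGTGGAGTGC is GCACTCCACCAGTATAATCTAGTATAGAATATCAAGTGTGGGGACCAGATCGAGAAGCTAACGGGATCCGGTTACAACC; then T→U.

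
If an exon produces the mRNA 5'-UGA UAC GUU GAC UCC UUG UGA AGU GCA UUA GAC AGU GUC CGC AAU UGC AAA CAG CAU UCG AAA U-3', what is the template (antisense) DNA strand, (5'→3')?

Replace U with T to get the coding DNA strand: TGATACGTTGACTCCTTGTGAAGTGCATTAGACAGTGTCCGCAATTGCAAACAGCATTCGAAAT. The template strand is its reverse complement (complement ACTATGCAACTGAGGAACACTTCACGTAATCTGTCACAGGCGTTAACGTTTGTCGTAAGCTTTA, then reverse).

5'-ATTTCGAATGCTGTTTGCAATTGCGGACACTGTCTAATGCACTTCACAAGGAGTCAACGTATCA-3'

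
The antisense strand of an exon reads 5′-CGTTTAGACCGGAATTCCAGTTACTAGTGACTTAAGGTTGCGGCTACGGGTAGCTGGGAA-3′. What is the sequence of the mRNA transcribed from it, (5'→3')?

5'-UUCCCAGCUACCCGUAGCCGCAACCUUAAGUCACUAGUAACUGGAAUUCCGGUCUAAACG-3'

The mRNA has the sequence of the coding strand (reverse complement of the template) with T→U. Reverse complement of CGTTTAGACCGGAATTCCAGTTACTAGTGACTTAAGGTTGCGGCTACGGGTAGCTGGGAA is TTCCCAGCTACCCGTAGCCGCAACCTTAAGTCACTAGTAACTGGAATTCCGGTCTAAACG; then T→U.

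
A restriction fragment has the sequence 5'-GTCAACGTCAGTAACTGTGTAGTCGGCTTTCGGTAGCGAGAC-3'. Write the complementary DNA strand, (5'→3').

5'-GTCTCGCTACCGAAAGCCGACTACACAGTTACTGACGTTGAC-3'

The complement of GTCAACGTCAGTAACTGTGTAGTCGGCTTTCGGTAGCGAGAC is CAGTTGCAGTCATTGACACATCAGCCGAAAGCCATCGCTCTG (A↔T, G↔C). DNA strands are antiparallel, so the complementary strand runs 3'→5'; reversing gives the 5'→3' form.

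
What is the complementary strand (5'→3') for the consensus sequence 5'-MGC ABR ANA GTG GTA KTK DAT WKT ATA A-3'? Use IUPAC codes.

5'-TTATAMWATHMAMTACCACTNTYVTGCK-3'

Standard pairs A↔T, G↔C; ambiguity codes pair R↔Y, M↔K, W↔W, B↔V, D↔H, N↔N. Complement (KCGTVYTNTCACCATMAMHTAWMATATT), then reverse for 5'→3'.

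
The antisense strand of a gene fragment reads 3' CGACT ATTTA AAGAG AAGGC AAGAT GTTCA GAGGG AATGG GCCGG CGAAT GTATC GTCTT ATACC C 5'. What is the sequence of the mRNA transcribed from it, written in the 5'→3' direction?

5'-GCUGAUAAAUUUCUCUUCCGUUCUACAAGUCUCCCUUACCCGGCCGCUUACAUAGCAGAAUAUGGG-3'

Reading the template 3'→5' as shown, RNA polymerase pairs each base (A→U, T→A, G↔C) to build mRNA 5'→3' directly.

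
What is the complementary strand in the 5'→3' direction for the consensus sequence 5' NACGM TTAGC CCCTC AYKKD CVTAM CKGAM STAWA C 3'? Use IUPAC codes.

Standard pairs A↔T, G↔C; ambiguity codes pair Y↔R, M↔K, W↔W, S↔S, D↔H, V↔B, N↔N. Complement (NTGCKAATCGGGGAGTRMMHGBATKGMCTKSATWTG), then reverse for 5'→3'.

5'-GTWTASKTCMGKTABGHMMRTGAGGGGCTAAKCGTN-3'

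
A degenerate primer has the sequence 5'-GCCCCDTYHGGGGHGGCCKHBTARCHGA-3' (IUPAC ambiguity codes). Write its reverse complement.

5'-TCDGYTAVDMGGCCDCCCCDRAHGGGGC-3'

Standard pairs A↔T, G↔C; ambiguity codes pair R↔Y, K↔M, B↔V, D↔H. Complement (CGGGGHARDCCCCDCCGGMDVATYGDCT), then reverse for 5'→3'.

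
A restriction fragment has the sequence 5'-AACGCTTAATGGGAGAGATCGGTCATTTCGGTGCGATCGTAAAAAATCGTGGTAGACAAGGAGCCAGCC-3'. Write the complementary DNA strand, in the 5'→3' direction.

5'-GGCTGGCTCCTTGTCTACCACGATTTTTTACGATCGCACCGAAATGACCGATCTCTCCCATTAAGCGTT-3'

The complement of AACGCTTAATGGGAGAGATCGGTCATTTCGGTGCGATCGTAAAAAATCGTGGTAGACAAGGAGCCAGCC is TTGCGAATTACCCTCTCTAGCCAGTAAAGCCACGCTAGCATTTTTTAGCACCATCTGTTCCTCGGTCGG (A↔T, G↔C). DNA strands are antiparallel, so the complementary strand runs 3'→5'; reversing gives the 5'→3' form.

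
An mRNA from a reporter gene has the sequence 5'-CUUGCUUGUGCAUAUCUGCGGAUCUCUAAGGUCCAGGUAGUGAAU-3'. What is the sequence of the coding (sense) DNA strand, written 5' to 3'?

5'-CTTGCTTGTGCATATCTGCGGATCTCTAAGGTCCAGGTAGTGAAT-3'

The coding DNA strand has the same 5'→3' sequence as the mRNA with U replaced by T.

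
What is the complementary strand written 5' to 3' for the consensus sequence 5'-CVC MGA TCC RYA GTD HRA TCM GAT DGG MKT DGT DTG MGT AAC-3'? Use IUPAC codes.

5'-GTTACKCAHACHAMKCCHATCKGATYDHACTRYGGATCKGBG-3'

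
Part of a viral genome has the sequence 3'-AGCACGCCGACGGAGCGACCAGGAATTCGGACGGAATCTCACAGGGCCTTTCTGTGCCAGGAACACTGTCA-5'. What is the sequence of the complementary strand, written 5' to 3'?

The strand is given 3'→5', so its complement runs 5'→3' in the same left-to-right order: pair each base A↔T, G↔C.

5'-TCGTGCGGCTGCCTCGCTGGTCCTTAAGCCTGCCTTAGAGTGTCCCGGAAAGACACGGTCCTTGTGACAGT-3'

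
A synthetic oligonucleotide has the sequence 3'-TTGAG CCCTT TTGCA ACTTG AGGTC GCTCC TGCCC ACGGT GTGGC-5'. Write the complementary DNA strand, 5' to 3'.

5'-AACTCGGGAAAACGTTGAACTCCAGCGAGGACGGGTGCCACACCG-3'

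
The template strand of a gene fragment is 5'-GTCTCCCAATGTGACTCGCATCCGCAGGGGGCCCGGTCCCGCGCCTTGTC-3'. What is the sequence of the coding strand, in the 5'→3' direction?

The coding strand is complementary and antiparallel to the template: take the complement (A↔T, G↔C) and reverse.

5'-GACAAGGCGCGGGACCGGGCCCCCTGCGGATGCGAGTCACATTGGGAGAC-3'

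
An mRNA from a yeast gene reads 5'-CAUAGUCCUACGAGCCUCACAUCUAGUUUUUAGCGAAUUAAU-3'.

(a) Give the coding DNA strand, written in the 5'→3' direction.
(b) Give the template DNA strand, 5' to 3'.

(a) 5'-CATAGTCCTACGAGCCTCACATCTAGTTTTTAGCGAATTAAT-3'
(b) 5'-ATTAATTCGCTAAAAACTAGATGTGAGGCTCGTAGGACTATG-3'

(a) The coding strand matches the mRNA with U→T.
(b) The template strand is the reverse complement of the coding strand.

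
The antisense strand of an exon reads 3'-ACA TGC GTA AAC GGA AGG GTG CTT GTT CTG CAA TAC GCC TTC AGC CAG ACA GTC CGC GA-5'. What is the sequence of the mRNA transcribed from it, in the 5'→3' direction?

5'-UGUACGCAUUUGCCUUCCCACGAACAAGACGUUAUGCGGAAGUCGGUCUGUCAGGCGCU-3'

Reading the template 3'→5' as shown, RNA polymerase pairs each base (A→U, T→A, G↔C) to build mRNA 5'→3' directly.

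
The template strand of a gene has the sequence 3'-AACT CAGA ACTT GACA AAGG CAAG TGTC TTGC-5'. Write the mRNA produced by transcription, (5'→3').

Reading the template 3'→5' as shown, RNA polymerase pairs each base (A→U, T→A, G↔C) to build mRNA 5'→3' directly.

5'-UUGAGUCUUGAACUGUUUCCGUUCACAGAACG-3'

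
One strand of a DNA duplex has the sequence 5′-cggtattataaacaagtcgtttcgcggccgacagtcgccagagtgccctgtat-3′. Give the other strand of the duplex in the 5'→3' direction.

Pairing A↔T and G↔C gives GCCATAATATTTGTTCAGCAAAGCGCCGGCTGTCAGCGGTCTCACGGGACATA, running 3'→5'. Reverse for the 5'→3' convention.

5'-ATACAGGGCACTCTGGCGACTGTCGGCCGCGAAACGACTTGTTTATAATACCG-3'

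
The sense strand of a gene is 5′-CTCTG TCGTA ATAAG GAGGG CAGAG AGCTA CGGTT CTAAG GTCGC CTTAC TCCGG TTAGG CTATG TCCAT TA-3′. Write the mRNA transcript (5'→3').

5'-CUCUGUCGUAAUAAGGAGGGCAGAGAGCUACGGUUCUAAGGUCGCCUUACUCCGGUUAGGCUAUGUCCAUUA-3'

mRNA has the coding-strand sequence with U in place of T.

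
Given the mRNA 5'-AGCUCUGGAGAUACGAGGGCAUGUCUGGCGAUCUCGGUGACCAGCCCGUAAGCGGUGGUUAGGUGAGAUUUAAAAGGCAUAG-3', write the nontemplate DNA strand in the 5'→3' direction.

5'-AGCTCTGGAGATACGAGGGCATGTCTGGCGATCTCGGTGACCAGCCCGTAAGCGGTGGTTAGGTGAGATTTAAAAGGCATAG-3'

The coding DNA strand has the same 5'→3' sequence as the mRNA with U replaced by T.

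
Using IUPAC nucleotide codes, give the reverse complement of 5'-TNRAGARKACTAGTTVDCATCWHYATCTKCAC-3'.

5'-GTGMAGATRDWGATGHBAACTAGTMYTCTYNA-3'

Standard pairs A↔T, G↔C; ambiguity codes pair R↔Y, K↔M, W↔W, D↔H, V↔B, N↔N. Complement (ANYTCTYMTGATCAABHGTAGWDRTAGAMGTG), then reverse for 5'→3'.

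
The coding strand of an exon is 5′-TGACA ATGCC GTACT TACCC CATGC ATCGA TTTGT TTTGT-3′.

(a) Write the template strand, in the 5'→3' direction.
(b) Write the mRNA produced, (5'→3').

(a) 5'-ACAAAACAAATCGATGCATGGGGTAAGTACGGCATTGTCA-3'
(b) 5'-UGACAAUGCCGUACUUACCCCAUGCAUCGAUUUGUUUUGU-3'

(a) The template strand is the reverse complement of the coding strand: complement ACTGTTACGGCATGAATGGGGTACGTAGCTAAACAAAACA, then reverse.
(b) mRNA matches the coding strand with T→U.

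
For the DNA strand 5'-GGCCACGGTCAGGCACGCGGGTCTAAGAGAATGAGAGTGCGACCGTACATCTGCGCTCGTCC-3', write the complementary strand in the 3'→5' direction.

Base-pairing A↔T, G↔C gives the complement. The complementary strand is antiparallel, so paired with a 5'→3' strand it runs 3'→5'.

3'-CCGGTGCCAGTCCGTGCGCCCAGATTCTCTTACTCTCACGCTGGCATGTAGACGCGAGCAGG-5'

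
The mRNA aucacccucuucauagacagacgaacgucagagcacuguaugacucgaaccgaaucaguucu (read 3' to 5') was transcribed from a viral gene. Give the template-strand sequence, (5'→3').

Written 5'→3' the mRNA is UCUUGACUAAGCCAAGCUCAGUAUGUCACGAGACUGCAAGCAGACAGAUACUUCUCCCACUA, so the coding DNA strand is TCTTGACTAAGCCAAGCTCAGTATGTCACGAGACTGCAAGCAGACAGATACTTCTCCCACTA. The template is its reverse complement.

5′-TAGTGGGAGAAGTATCTGTCTGCTTGCAGTCTCGTGACATACTGAGCTTGGCTTAGTCAAGA-3′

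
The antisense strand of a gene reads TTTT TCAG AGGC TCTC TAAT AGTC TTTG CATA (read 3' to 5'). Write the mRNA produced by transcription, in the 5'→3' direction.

5'-AAAAAGUCUCCGAGAGAUUAUCAGAAACGUAU-3'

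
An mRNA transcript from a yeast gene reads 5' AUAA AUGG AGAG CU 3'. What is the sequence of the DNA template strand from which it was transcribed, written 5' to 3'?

5'-AGCTCTCCATTTAT-3'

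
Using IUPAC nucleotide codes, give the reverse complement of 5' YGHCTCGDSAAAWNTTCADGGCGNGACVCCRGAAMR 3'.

5'-YKTTCYGGBGTCNCGCCHTGAANWTTTSHCGAGDCR-3'

Standard pairs A↔T, G↔C; ambiguity codes pair R↔Y, M↔K, W↔W, S↔S, D↔H, V↔B, N↔N. Complement (RCDGAGCHSTTTWNAAGTHCCGCNCTGBGGYCTTKY), then reverse for 5'→3'.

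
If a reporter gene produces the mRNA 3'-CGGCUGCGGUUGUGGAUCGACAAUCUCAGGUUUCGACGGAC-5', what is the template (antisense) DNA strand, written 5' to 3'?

Written 5'→3' the mRNA is CAGGCAGCUUUGGACUCUAACAGCUAGGUGUUGGCGUCGGC, so the coding DNA strand is CAGGCAGCTTTGGACTCTAACAGCTAGGTGTTGGCGTCGGC. The template is its reverse complement.

5'-GCCGACGCCAACACCTAGCTGTTAGAGTCCAAAGCTGCCTG-3'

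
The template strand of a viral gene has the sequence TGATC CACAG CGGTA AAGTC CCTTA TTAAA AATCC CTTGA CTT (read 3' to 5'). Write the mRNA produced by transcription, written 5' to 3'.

5'-ACUAGGUGUCGCCAUUUCAGGGAAUAAUUUUUAGGGAACUGAA-3'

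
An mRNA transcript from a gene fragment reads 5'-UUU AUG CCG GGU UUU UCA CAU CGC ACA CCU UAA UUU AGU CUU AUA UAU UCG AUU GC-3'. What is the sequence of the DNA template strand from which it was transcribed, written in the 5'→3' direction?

Replace U with T to get the coding DNA strand: TTTATGCCGGGTTTTTCACATCGCACACCTTAATTTAGTCTTATATATTCGATTGC. The template strand is its reverse complement (complement AAATACGGCCCAAAAAGTGTAGCGTGTGGAATTAAATCAGAATATATAAGCTAACG, then reverse).

5'-GCAATCGAATATATAAGACTAAATTAAGGTGTGCGATGTGAAAAACCCGGCATAAA-3'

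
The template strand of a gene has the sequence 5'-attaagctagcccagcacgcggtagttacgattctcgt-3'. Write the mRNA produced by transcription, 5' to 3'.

5′-ACGAGAAUCGUAACUACCGCGUGCUGGGCUAGCUUAAU-3′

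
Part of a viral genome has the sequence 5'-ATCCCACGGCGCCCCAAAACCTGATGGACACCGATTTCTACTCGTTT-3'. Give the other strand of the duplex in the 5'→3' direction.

5'-AAACGAGTAGAAATCGGTGTCCATCAGGTTTTGGGGCGCCGTGGGAT-3'

Pairing A↔T and G↔C gives TAGGGTGCCGCGGGGTTTTGGACTACCTGTGGCTAAAGATGAGCAAA, running 3'→5'. Reverse for the 5'→3' convention.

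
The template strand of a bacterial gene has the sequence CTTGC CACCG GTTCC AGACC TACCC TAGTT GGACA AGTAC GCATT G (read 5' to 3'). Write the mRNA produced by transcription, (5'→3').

RNA polymerase reads the template 3'→5' and synthesizes mRNA 5'→3' by base-pairing (A→U, T→A, G↔C). The complement of the template is GAACGGTGGCCAAGGTCTGGATGGGATCAACCTGTTCATGCGTAAC; antiparallel, so 5'→3' the coding strand is CAATGCGTACTTGTCCAACTAGGGTAGGTCTGGAACCGGTGGCAAG. Replace T with U for the mRNA.

5'-CAAUGCGUACUUGUCCAACUAGGGUAGGUCUGGAACCGGUGGCAAG-3'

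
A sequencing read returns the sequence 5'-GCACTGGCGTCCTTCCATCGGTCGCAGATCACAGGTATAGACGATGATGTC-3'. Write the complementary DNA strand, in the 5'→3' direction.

Pairing A↔T and G↔C gives CGTGACCGCAGGAAGGTAGCCAGCGTCTAGTGTCCATATCTGCTACTACAG, running 3'→5'. Reverse for the 5'→3' convention.

5'-GACATCATCGTCTATACCTGTGATCTGCGACCGATGGAAGGACGCCAGTGC-3'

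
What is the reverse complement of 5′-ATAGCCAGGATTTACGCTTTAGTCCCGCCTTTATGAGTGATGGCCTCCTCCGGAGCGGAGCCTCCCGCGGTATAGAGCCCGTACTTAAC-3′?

5'-GTTAAGTACGGGCTCTATACCGCGGGAGGCTCCGCTCCGGAGGAGGCCATCACTCATAAAGGCGGGACTAAAGCGTAAATCCTGGCTAT-3'

Reading the sequence 3'→5' and pairing each base (A↔T, G↔C) gives the reverse complement directly.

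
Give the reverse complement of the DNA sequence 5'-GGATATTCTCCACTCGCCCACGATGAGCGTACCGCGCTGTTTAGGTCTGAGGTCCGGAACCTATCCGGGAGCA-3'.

Complement each base (A↔T, G↔C): CCTATAAGAGGTGAGCGGGTGCTACTCGCATGGCGCGACAAATCCAGACTCCAGGCCTTGGATAGGCCCTCGT. Then reverse.

5'-TGCTCCCGGATAGGTTCCGGACCTCAGACCTAAACAGCGCGGTACGCTCATCGTGGGCGAGTGGAGAATATCC-3'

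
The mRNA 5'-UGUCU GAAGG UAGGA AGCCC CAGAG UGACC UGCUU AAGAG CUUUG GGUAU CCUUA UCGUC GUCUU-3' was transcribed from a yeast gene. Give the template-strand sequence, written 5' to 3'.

Replace U with T to get the coding DNA strand: TGTCTGAAGGTAGGAAGCCCCAGAGTGACCTGCTTAAGAGCTTTGGGTATCCTTATCGTCGTCTT. The template strand is its reverse complement (complement ACAGACTTCCATCCTTCGGGGTCTCACTGGACGAATTCTCGAAACCCATAGGAATAGCAGCAGAA, then reverse).

5'-AAGACGACGATAAGGATACCCAAAGCTCTTAAGCAGGTCACTCTGGGGCTTCCTACCTTCAGACA-3'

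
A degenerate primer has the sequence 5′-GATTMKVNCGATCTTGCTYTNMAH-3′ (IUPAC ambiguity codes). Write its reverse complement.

Standard pairs A↔T, G↔C; ambiguity codes pair Y↔R, M↔K, H↔D, V↔B, N↔N. Complement (CTAAKMBNGCTAGAACGARANKTD), then reverse for 5'→3'.

5'-DTKNARAGCAAGATCGNBMKAATC-3'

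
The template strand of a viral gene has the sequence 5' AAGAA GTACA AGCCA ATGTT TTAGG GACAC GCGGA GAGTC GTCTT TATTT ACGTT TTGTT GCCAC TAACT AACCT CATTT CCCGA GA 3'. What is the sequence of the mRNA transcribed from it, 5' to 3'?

The mRNA has the sequence of the coding strand (reverse complement of the template) with T→U. Reverse complement of AAGAAGTACAAGCCAATGTTTTAGGGACACGCGGAGAGTCGTCTTTATTTACGTTTTGTTGCCACTAACTAACCTCATTTCCCGAGA is TCTCGGGAAATGAGGTTAGTTAGTGGCAACAAAACGTAAATAAAGACGACTCTCCGCGTGTCCCTAAAACATTGGCTTGTACTTCTT; then T→U.

5′-UCUCGGGAAAUGAGGUUAGUUAGUGGCAACAAAACGUAAAUAAAGACGACUCUCCGCGUGUCCCUAAAACAUUGGCUUGUACUUCUU-3′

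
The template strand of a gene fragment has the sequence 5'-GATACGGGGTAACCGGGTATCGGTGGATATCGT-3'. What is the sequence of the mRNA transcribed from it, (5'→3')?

5′-ACGAUAUCCACCGAUACCCGGUUACCCCGUAUC-3′

RNA polymerase reads the template 3'→5' and synthesizes mRNA 5'→3' by base-pairing (A→U, T→A, G↔C). The complement of the template is CTATGCCCCATTGGCCCATAGCCACCTATAGCA; antiparallel, so 5'→3' the coding strand is ACGATATCCACCGATACCCGGTTACCCCGTATC. Replace T with U for the mRNA.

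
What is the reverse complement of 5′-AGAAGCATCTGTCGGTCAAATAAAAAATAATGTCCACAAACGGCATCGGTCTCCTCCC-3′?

5′-GGGAGGAGACCGATGCCGTTTGTGGACATTATTTTTTATTTGACCGACAGATGCTTCT-3′

Reading the sequence 3'→5' and pairing each base (A↔T, G↔C) gives the reverse complement directly.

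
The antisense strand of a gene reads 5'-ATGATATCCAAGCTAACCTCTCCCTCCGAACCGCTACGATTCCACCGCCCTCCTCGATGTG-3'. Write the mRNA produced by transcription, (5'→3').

5'-CACAUCGAGGAGGGCGGUGGAAUCGUAGCGGUUCGGAGGGAGAGGUUAGCUUGGAUAUCAU-3'

RNA polymerase reads the template 3'→5' and synthesizes mRNA 5'→3' by base-pairing (A→U, T→A, G↔C). The complement of the template is TACTATAGGTTCGATTGGAGAGGGAGGCTTGGCGATGCTAAGGTGGCGGGAGGAGCTACAC; antiparallel, so 5'→3' the coding strand is CACATCGAGGAGGGCGGTGGAATCGTAGCGGTTCGGAGGGAGAGGTTAGCTTGGATATCAT. Replace T with U for the mRNA.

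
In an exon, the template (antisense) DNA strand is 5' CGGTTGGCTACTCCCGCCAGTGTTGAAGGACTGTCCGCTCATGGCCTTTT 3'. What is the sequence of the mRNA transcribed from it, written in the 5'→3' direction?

5'-AAAAGGCCAUGAGCGGACAGUCCUUCAACACUGGCGGGAGUAGCCAACCG-3'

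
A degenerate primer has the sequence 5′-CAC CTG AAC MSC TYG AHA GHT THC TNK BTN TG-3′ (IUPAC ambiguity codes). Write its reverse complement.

5′-CANAVMNAGDAADCTDTCRAGSKGTTCAGGTG-3′

Standard pairs A↔T, G↔C; ambiguity codes pair Y↔R, M↔K, S↔S, B↔V, H↔D, N↔N. Complement (GTGGACTTGKSGARCTDTCDAADGANMVANAC), then reverse for 5'→3'.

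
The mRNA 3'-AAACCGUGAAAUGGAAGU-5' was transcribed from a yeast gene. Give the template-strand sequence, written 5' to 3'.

5'-TTTGGCACTTTACCTTCA-3'

Written 5'→3' the mRNA is UGAAGGUAAAGUGCCAAA, so the coding DNA strand is TGAAGGTAAAGTGCCAAA. The template is its reverse complement.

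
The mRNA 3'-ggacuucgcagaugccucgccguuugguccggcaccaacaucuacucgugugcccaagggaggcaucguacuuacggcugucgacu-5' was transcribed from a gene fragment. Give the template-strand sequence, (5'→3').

Written 5'→3' the mRNA is UCAGCUGUCGGCAUUCAUGCUACGGAGGGAACCCGUGUGCUCAUCUACAACCACGGCCUGGUUUGCCGCUCCGUAGACGCUUCAGG, so the coding DNA strand is TCAGCTGTCGGCATTCATGCTACGGAGGGAACCCGTGTGCTCATCTACAACCACGGCCTGGTTTGCCGCTCCGTAGACGCTTCAGG. The template is its reverse complement.

5'-CCTGAAGCGTCTACGGAGCGGCAAACCAGGCCGTGGTTGTAGATGAGCACACGGGTTCCCTCCGTAGCATGAATGCCGACAGCTGA-3'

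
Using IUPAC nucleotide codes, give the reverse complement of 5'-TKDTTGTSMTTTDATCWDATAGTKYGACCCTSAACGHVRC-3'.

5'-GYBDCGTTSAGGGTCRMACTATHWGATHAAAKSACAAHMA-3'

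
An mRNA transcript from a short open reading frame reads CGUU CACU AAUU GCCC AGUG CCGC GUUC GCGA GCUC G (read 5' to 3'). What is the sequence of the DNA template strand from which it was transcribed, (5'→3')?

Replace U with T to get the coding DNA strand: CGTTCACTAATTGCCCAGTGCCGCGTTCGCGAGCTCG. The template strand is its reverse complement (complement GCAAGTGATTAACGGGTCACGGCGCAAGCGCTCGAGC, then reverse).

5′-CGAGCTCGCGAACGCGGCACTGGGCAATTAGTGAACG-3′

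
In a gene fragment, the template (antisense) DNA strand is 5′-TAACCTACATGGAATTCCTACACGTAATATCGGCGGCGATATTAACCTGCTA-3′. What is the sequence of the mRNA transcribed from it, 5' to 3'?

5'-UAGCAGGUUAAUAUCGCCGCCGAUAUUACGUGUAGGAAUUCCAUGUAGGUUA-3'

RNA polymerase reads the template 3'→5' and synthesizes mRNA 5'→3' by base-pairing (A→U, T→A, G↔C). The complement of the template is ATTGGATGTACCTTAAGGATGTGCATTATAGCCGCCGCTATAATTGGACGAT; antiparallel, so 5'→3' the coding strand is TAGCAGGTTAATATCGCCGCCGATATTACGTGTAGGAATTCCATGTAGGTTA. Replace T with U for the mRNA.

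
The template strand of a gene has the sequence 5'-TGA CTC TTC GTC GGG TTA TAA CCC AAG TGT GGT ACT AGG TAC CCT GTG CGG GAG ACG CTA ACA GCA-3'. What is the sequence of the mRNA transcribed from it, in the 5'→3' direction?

5'-UGCUGUUAGCGUCUCCCGCACAGGGUACCUAGUACCACACUUGGGUUAUAACCCGACGAAGAGUCA-3'

RNA polymerase reads the template 3'→5' and synthesizes mRNA 5'→3' by base-pairing (A→U, T→A, G↔C). The complement of the template is ACTGAGAAGCAGCCCAATATTGGGTTCACACCATGATCCATGGGACACGCCCTCTGCGATTGTCGT; antiparallel, so 5'→3' the coding strand is TGCTGTTAGCGTCTCCCGCACAGGGTACCTAGTACCACACTTGGGTTATAACCCGACGAAGAGTCA. Replace T with U for the mRNA.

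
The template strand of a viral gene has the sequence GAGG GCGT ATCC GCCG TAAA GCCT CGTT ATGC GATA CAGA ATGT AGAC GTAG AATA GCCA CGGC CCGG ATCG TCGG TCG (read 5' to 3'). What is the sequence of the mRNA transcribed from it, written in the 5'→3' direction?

5'-CGACCGACGAUCCGGGCCGUGGCUAUUCUACGUCUACAUUCUGUAUCGCAUAACGAGGCUUUACGGCGGAUACGCCCUC-3'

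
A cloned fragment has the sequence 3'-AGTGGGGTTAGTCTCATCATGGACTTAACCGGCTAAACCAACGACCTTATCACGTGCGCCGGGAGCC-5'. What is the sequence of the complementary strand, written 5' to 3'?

The strand is given 3'→5', so its complement runs 5'→3' in the same left-to-right order: pair each base A↔T, G↔C.

5'-TCACCCCAATCAGAGTAGTACCTGAATTGGCCGATTTGGTTGCTGGAATAGTGCACGCGGCCCTCGG-3'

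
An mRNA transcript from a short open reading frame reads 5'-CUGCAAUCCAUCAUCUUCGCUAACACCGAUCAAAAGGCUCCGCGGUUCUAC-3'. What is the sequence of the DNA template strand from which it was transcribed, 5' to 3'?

5′-GTAGAACCGCGGAGCCTTTTGATCGGTGTTAGCGAAGATGATGGATTGCAG-3′

Replace U with T to get the coding DNA strand: CTGCAATCCATCATCTTCGCTAACACCGATCAAAAGGCTCCGCGGTTCTAC. The template strand is its reverse complement (complement GACGTTAGGTAGTAGAAGCGATTGTGGCTAGTTTTCCGAGGCGCCAAGATG, then reverse).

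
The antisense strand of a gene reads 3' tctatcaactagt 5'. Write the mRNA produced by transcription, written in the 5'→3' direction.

Reading the template 3'→5' as shown, RNA polymerase pairs each base (A→U, T→A, G↔C) to build mRNA 5'→3' directly.

5'-AGAUAGUUGAUCA-3'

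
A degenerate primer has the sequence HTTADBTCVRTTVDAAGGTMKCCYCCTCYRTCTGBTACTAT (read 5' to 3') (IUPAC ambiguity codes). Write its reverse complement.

Standard pairs A↔T, G↔C; ambiguity codes pair R↔Y, M↔K, B↔V, D↔H. Complement (DAATHVAGBYAABHTTCCAKMGGRGGAGRYAGACVATGATA), then reverse for 5'→3'.

5'-ATAGTAVCAGAYRGAGGRGGMKACCTTHBAAYBGAVHTAAD-3'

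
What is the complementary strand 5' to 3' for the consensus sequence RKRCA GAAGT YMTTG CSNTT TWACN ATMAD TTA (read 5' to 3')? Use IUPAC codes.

Standard pairs A↔T, G↔C; ambiguity codes pair R↔Y, M↔K, W↔W, S↔S, D↔H, N↔N. Complement (YMYGTCTTCARKAACGSNAAAWTGNTAKTHAAT), then reverse for 5'→3'.

5'-TAAHTKATNGTWAAANSGCAAKRACTTCTGYMY-3'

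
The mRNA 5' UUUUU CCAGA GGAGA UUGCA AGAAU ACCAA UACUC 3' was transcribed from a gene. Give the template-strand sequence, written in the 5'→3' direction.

5′-GAGTATTGGTATTCTTGCAATCTCCTCTGGAAAAA-3′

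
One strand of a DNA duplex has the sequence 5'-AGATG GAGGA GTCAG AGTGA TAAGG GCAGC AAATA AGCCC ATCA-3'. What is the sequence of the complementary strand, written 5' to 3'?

Pairing A↔T and G↔C gives TCTACCTCCTCAGTCTCACTATTCCCGTCGTTTATTCGGGTAGT, running 3'→5'. Reverse for the 5'→3' convention.

5′-TGATGGGCTTATTTGCTGCCCTTATCACTCTGACTCCTCCATCT-3′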